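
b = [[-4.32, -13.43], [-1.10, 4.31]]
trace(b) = -0.01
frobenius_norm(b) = 14.79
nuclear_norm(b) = 16.90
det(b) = -33.39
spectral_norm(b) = 14.61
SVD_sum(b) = [[-3.74, -13.59],[1.02, 3.73]] + [[-0.58,0.16],[-2.12,0.58]]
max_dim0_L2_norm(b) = 14.1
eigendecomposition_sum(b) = [[-5.05, -6.72], [-0.55, -0.73]] + [[0.73, -6.71],  [-0.55, 5.04]]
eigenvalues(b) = [-5.78, 5.77]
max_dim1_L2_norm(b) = 14.11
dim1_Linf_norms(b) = [13.43, 4.31]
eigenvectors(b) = [[-0.99, 0.80],[-0.11, -0.6]]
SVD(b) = [[-0.96, 0.26],[0.26, 0.96]] @ diag([14.614821552274607, 2.284817497125234]) @ [[0.27, 0.96], [-0.96, 0.27]]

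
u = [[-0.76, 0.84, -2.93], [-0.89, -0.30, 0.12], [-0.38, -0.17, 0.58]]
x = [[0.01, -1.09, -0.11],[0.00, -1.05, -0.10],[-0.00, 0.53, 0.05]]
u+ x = [[-0.75, -0.25, -3.04], [-0.89, -1.35, 0.02], [-0.38, 0.36, 0.63]]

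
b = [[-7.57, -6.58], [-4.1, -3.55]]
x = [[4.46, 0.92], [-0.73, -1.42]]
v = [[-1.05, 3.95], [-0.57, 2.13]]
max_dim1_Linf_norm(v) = 3.95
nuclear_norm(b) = 11.41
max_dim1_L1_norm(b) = 14.15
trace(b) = -11.12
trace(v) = 1.08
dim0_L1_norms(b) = [11.67, 10.13]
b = v @ x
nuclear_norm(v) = 4.65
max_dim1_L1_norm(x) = 5.38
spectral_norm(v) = 4.64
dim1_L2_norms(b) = [10.03, 5.42]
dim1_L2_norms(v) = [4.09, 2.2]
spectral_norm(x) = 4.67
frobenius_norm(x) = 4.83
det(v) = 0.02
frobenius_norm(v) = 4.64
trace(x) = 3.04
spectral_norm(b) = 11.40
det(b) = -0.10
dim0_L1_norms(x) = [5.19, 2.34]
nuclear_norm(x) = 5.88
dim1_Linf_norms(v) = [3.95, 2.13]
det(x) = -5.66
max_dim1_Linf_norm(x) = 4.46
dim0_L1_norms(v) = [1.62, 6.08]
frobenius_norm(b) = 11.40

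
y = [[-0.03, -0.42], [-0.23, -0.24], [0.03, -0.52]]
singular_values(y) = [0.71, 0.22]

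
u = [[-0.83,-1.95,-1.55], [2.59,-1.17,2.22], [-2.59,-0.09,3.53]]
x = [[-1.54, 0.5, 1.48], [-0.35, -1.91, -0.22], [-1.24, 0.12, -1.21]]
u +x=[[-2.37, -1.45, -0.07], [2.24, -3.08, 2.00], [-3.83, 0.03, 2.32]]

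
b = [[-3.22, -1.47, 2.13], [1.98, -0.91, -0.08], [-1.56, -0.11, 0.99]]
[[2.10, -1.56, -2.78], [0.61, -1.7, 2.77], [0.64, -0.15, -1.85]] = b @ [[0.07, -0.45, 0.99], [-0.58, 0.96, -0.86], [0.69, -0.75, -0.40]]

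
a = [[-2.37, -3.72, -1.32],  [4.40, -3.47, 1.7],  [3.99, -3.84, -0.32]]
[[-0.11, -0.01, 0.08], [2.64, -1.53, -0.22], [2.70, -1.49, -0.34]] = a @ [[0.45, -0.23, -0.08], [-0.23, 0.15, -0.0], [-0.08, -0.00, 0.08]]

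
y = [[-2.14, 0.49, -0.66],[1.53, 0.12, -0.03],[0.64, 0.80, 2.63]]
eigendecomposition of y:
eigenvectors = [[0.86,-0.26,-0.15], [-0.52,-0.87,-0.11], [-0.03,0.42,0.98]]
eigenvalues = [-2.42, 0.59, 2.44]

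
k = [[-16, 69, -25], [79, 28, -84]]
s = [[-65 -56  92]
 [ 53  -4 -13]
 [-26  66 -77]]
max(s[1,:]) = 53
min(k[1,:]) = -84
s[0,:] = [-65, -56, 92]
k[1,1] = 28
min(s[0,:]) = -65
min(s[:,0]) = -65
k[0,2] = -25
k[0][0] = -16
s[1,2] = -13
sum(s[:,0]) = -38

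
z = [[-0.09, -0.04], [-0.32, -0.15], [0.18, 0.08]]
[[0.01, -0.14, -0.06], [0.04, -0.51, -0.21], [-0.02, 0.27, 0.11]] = z @ [[-0.01, 0.13, 0.06], [-0.25, 3.09, 1.29]]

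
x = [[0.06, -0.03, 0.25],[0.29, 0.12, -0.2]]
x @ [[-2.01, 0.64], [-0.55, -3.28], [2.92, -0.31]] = [[0.63, 0.06], [-1.23, -0.15]]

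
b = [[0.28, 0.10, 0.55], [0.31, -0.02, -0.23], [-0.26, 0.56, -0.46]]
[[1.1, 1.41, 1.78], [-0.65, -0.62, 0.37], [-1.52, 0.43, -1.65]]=b @ [[-0.4,-0.2,2.62], [-0.94,2.49,-0.14], [2.38,2.21,1.93]]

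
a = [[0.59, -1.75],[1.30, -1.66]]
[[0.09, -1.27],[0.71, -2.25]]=a @ [[0.84, -1.41], [0.23, 0.25]]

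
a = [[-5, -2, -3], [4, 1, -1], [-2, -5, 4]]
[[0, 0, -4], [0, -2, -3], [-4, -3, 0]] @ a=[[8, 20, -16], [-2, 13, -10], [8, 5, 15]]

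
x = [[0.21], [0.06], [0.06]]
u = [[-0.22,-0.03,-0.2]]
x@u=[[-0.05, -0.01, -0.04], [-0.01, -0.00, -0.01], [-0.01, -0.0, -0.01]]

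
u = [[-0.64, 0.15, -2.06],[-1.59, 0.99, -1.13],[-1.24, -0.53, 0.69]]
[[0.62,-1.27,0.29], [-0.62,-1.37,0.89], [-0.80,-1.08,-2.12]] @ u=[[1.26,-1.32,0.36], [1.47,-1.92,3.44], [4.86,-0.07,1.41]]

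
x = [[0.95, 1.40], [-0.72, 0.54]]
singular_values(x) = [1.69, 0.9]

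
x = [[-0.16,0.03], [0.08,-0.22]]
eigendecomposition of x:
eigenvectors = [[0.74, -0.32], [0.67, 0.95]]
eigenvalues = [-0.13, -0.25]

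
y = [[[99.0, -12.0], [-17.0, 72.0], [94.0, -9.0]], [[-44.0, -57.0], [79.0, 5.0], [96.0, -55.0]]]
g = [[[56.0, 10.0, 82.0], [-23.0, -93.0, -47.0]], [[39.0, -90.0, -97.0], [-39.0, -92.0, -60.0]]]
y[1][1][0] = 79.0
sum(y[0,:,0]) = 176.0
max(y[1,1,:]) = 79.0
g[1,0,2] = -97.0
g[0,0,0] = 56.0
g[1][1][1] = -92.0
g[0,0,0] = 56.0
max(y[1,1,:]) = 79.0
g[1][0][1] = -90.0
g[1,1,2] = -60.0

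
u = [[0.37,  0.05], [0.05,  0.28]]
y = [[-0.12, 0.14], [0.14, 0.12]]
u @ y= [[-0.04, 0.06], [0.03, 0.04]]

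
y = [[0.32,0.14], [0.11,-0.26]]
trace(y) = 0.06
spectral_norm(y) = 0.35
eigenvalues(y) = [0.35, -0.29]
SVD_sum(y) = [[0.32, 0.15],[-0.01, -0.0]] + [[0.0, -0.01], [0.12, -0.26]]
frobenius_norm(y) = 0.45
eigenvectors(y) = [[0.98, -0.23], [0.18, 0.97]]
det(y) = -0.10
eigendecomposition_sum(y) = [[0.33, 0.08], [0.06, 0.01]] + [[-0.01, 0.06], [0.05, -0.27]]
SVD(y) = [[-1.00, 0.03],[0.03, 1.00]] @ diag([0.3493336731552595, 0.2822516338302657]) @ [[-0.91, -0.42], [0.42, -0.91]]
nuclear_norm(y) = 0.63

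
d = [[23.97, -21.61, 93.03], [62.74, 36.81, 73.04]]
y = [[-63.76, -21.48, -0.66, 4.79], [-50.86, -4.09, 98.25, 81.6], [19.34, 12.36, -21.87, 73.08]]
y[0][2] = -0.66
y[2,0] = 19.34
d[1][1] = 36.81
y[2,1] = 12.36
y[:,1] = [-21.48, -4.09, 12.36]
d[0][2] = 93.03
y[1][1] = -4.09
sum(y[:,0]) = -95.28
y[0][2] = -0.66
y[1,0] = -50.86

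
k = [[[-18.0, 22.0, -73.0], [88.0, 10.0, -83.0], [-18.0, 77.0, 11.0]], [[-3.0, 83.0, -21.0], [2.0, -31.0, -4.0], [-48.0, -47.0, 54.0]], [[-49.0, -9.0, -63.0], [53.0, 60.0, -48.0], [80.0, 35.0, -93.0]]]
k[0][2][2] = 11.0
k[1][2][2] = 54.0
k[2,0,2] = -63.0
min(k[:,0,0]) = -49.0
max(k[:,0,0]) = -3.0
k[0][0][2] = -73.0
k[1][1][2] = -4.0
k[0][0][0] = -18.0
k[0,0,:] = [-18.0, 22.0, -73.0]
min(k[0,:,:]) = -83.0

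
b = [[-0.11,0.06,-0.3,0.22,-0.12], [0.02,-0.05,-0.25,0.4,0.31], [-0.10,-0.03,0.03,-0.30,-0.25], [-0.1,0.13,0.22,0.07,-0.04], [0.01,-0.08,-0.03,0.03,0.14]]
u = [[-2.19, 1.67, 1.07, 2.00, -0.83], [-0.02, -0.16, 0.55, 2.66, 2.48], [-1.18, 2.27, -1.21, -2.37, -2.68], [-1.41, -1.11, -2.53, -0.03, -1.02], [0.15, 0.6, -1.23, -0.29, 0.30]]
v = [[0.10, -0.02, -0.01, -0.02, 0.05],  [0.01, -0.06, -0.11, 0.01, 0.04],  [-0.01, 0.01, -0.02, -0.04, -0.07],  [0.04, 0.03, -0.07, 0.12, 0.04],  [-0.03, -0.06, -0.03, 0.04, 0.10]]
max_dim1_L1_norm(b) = 1.03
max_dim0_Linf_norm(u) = 2.68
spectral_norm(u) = 5.80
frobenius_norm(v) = 0.28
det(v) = -0.00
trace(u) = -3.29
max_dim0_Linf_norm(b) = 0.4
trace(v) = 0.24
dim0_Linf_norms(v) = [0.1, 0.06, 0.11, 0.12, 0.1]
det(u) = -16.42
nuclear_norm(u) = 14.48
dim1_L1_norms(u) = [7.76, 5.87, 9.71, 6.1, 2.57]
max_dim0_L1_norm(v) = 0.3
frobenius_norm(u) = 7.78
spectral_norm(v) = 0.21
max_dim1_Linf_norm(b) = 0.4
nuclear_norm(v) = 0.53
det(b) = -0.00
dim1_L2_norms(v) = [0.12, 0.13, 0.08, 0.15, 0.13]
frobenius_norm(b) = 0.87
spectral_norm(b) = 0.72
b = u @ v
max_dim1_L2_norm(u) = 4.56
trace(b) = 0.08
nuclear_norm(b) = 1.49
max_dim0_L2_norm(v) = 0.14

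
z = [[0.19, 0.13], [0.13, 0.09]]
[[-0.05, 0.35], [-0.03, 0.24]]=z @[[-0.19, 0.42], [-0.08, 2.07]]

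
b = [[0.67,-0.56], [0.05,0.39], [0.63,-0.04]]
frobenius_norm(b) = 1.15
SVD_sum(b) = [[0.74, -0.45],[-0.14, 0.09],[0.47, -0.29]] + [[-0.07, -0.11], [0.19, 0.3], [0.16, 0.25]]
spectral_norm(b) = 1.04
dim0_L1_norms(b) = [1.35, 0.99]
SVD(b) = [[-0.83, 0.26], [0.16, -0.74], [-0.54, -0.62]] @ diag([1.0410002446410285, 0.48157916343766277]) @ [[-0.85, 0.53],  [-0.53, -0.85]]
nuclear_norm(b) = 1.52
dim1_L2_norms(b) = [0.87, 0.39, 0.63]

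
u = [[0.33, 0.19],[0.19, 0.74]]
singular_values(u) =[0.81, 0.26]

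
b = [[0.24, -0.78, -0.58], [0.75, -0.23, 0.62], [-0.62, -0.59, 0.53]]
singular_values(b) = [1.01, 1.0, 1.0]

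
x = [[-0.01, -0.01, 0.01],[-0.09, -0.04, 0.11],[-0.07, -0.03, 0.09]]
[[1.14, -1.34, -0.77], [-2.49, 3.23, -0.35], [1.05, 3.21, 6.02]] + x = [[1.13, -1.35, -0.76], [-2.58, 3.19, -0.24], [0.98, 3.18, 6.11]]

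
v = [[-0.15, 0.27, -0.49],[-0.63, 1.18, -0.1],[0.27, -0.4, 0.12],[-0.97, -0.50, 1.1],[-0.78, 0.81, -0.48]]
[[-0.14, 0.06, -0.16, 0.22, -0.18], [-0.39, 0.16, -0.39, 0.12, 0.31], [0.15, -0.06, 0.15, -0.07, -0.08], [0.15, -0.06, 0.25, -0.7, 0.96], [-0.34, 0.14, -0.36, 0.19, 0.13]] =v @ [[0.10, -0.04, 0.07, 0.17, -0.41], [-0.27, 0.11, -0.28, 0.16, 0.09], [0.1, -0.04, 0.16, -0.41, 0.55]]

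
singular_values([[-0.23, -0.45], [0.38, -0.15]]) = [0.51, 0.4]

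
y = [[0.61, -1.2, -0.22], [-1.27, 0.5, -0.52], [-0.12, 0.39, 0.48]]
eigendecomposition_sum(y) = [[1.01,-0.92,0.2], [-0.88,0.8,-0.18], [-0.37,0.34,-0.07]] + [[-0.33, -0.29, -0.21], [-0.35, -0.31, -0.22], [0.09, 0.08, 0.06]] + [[-0.07, 0.01, -0.21],[-0.04, 0.01, -0.12],[0.16, -0.02, 0.50]]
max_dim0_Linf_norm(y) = 1.27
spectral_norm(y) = 1.83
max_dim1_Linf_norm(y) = 1.27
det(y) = -0.44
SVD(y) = [[-0.68, -0.56, 0.48], [0.71, -0.65, 0.25], [0.17, 0.51, 0.84]] @ diag([1.8310511359668937, 0.9893519567760558, 0.24317574529080535]) @ [[-0.73, 0.68, -0.08], [0.43, 0.55, 0.72], [-0.53, -0.49, 0.69]]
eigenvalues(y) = [1.74, -0.58, 0.44]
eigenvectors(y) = [[0.73, -0.68, -0.38], [-0.63, -0.71, -0.22], [-0.27, 0.18, 0.90]]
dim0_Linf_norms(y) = [1.27, 1.2, 0.52]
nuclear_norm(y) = 3.06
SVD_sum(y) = [[0.91, -0.84, 0.09],[-0.96, 0.88, -0.10],[-0.23, 0.21, -0.02]] + [[-0.24, -0.30, -0.40], [-0.28, -0.35, -0.46], [0.22, 0.28, 0.36]] + [[-0.06, -0.06, 0.08], [-0.03, -0.03, 0.04], [-0.11, -0.1, 0.14]]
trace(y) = 1.59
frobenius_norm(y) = 2.10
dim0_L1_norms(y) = [2.0, 2.09, 1.22]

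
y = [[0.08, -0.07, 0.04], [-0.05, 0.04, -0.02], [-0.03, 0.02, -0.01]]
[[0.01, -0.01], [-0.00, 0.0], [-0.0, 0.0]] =y @ [[0.13, -0.00], [0.02, 0.07], [-0.10, -0.08]]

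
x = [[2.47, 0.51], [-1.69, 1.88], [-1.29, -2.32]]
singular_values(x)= [3.35, 2.93]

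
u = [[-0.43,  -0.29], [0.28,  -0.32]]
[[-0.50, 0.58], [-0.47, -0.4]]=u @ [[0.10, -1.37], [1.56, 0.04]]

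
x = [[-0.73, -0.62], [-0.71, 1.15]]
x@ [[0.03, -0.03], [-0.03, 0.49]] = [[-0.00, -0.28], [-0.06, 0.58]]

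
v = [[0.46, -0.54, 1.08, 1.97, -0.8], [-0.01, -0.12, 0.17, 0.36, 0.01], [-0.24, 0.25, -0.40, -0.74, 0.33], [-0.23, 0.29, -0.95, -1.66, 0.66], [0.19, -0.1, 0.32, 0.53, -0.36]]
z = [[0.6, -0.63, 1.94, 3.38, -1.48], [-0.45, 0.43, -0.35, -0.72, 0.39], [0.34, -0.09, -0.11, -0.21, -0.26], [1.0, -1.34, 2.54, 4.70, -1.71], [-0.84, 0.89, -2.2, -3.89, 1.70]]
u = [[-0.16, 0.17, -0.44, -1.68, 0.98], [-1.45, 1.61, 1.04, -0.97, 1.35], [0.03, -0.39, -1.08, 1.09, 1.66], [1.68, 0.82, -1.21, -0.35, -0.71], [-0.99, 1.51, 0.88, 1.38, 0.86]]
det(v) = -0.00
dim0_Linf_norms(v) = [0.46, 0.54, 1.08, 1.97, 0.8]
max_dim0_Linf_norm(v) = 1.97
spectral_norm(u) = 3.78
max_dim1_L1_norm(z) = 11.29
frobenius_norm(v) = 3.48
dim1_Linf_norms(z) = [3.38, 0.72, 0.34, 4.7, 3.89]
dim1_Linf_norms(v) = [1.97, 0.36, 0.74, 1.66, 0.53]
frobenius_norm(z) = 8.84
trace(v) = -2.08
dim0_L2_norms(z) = [1.54, 1.78, 3.9, 7.01, 2.87]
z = u @ v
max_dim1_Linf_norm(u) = 1.68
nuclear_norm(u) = 10.61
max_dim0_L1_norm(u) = 5.56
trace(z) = 7.32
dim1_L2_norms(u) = [2.01, 2.92, 2.29, 2.36, 2.58]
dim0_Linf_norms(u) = [1.68, 1.61, 1.21, 1.68, 1.66]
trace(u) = 0.88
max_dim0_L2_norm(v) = 2.76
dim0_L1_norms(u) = [4.31, 4.5, 4.65, 5.47, 5.56]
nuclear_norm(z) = 9.86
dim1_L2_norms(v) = [2.49, 0.42, 0.97, 2.06, 0.75]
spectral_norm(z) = 8.81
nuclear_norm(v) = 3.90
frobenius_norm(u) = 5.49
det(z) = 0.00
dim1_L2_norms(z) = [4.26, 1.09, 0.5, 5.85, 4.94]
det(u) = 0.27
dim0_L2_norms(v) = [0.6, 0.68, 1.54, 2.76, 1.15]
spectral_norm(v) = 3.46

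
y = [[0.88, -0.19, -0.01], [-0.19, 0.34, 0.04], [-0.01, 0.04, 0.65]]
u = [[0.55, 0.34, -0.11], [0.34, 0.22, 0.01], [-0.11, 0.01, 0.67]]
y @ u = [[0.42, 0.26, -0.11], [0.01, 0.01, 0.05], [-0.06, 0.01, 0.44]]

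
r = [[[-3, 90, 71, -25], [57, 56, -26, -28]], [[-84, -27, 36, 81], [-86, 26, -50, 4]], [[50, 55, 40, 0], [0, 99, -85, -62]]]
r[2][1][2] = -85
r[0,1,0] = 57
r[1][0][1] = -27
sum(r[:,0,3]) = 56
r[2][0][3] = 0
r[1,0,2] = 36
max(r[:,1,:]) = 99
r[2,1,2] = -85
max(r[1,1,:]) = 26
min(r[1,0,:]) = -84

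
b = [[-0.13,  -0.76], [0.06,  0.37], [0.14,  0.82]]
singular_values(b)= [1.19, 0.0]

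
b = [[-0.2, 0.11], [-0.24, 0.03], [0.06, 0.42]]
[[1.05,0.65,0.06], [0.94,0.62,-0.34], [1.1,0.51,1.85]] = b @ [[-3.51, -2.39, 1.95], [3.13, 1.56, 4.13]]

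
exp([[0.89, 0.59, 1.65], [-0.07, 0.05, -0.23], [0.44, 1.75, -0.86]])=[[2.88, 2.63, 1.91],[-0.18, 0.81, -0.23],[0.46, 1.43, 0.57]]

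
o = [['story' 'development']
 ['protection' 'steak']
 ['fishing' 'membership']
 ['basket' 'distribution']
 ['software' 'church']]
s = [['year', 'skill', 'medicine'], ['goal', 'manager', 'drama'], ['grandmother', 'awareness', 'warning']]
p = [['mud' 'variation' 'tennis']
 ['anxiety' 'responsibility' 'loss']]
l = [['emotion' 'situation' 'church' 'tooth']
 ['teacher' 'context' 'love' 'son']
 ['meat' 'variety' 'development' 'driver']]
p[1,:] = ['anxiety', 'responsibility', 'loss']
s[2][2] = 'warning'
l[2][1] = 'variety'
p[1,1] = 'responsibility'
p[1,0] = 'anxiety'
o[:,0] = ['story', 'protection', 'fishing', 'basket', 'software']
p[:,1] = ['variation', 'responsibility']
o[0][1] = 'development'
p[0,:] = ['mud', 'variation', 'tennis']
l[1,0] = 'teacher'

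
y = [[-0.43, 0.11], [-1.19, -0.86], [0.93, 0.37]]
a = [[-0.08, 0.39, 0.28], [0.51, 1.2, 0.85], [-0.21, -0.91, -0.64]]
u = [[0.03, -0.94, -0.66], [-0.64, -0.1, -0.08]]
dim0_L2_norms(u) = [0.64, 0.95, 0.66]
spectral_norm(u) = 1.16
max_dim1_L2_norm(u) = 1.15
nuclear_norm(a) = 2.22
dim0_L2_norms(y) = [1.57, 0.94]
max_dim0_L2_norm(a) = 1.56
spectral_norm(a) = 1.97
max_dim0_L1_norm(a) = 2.5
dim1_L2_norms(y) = [0.44, 1.47, 1.0]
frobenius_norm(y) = 1.83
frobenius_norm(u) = 1.32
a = y @ u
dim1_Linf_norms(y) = [0.43, 1.19, 0.93]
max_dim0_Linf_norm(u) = 0.94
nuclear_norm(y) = 2.17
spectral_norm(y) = 1.79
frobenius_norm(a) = 1.99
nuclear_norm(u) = 1.80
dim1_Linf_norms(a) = [0.39, 1.2, 0.91]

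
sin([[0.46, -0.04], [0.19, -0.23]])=[[0.44,-0.04], [0.19,-0.23]]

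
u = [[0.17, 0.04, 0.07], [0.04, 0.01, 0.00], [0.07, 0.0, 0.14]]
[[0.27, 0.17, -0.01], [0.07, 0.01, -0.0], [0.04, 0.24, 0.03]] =u@[[1.74, 0.25, 0.30],[0.42, 0.44, -1.67],[-0.56, 1.61, 0.03]]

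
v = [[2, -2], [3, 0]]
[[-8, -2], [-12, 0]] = v @ [[-4, 0], [0, 1]]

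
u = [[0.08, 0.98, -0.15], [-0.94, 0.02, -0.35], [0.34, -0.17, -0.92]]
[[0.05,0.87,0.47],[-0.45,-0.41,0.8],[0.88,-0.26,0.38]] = u@ [[0.73,0.36,-0.58],[-0.11,0.9,0.42],[-0.67,0.25,-0.7]]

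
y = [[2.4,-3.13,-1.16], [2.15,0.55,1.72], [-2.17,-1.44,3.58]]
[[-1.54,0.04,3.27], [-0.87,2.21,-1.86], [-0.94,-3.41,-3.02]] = y@ [[-0.28, 0.92, 0.10], [0.38, 0.73, -0.59], [-0.28, -0.1, -1.02]]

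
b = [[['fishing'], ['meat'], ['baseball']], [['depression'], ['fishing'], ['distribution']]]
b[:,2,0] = ['baseball', 'distribution']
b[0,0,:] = ['fishing']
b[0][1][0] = 'meat'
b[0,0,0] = 'fishing'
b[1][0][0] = 'depression'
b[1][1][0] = 'fishing'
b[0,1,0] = 'meat'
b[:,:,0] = [['fishing', 'meat', 'baseball'], ['depression', 'fishing', 'distribution']]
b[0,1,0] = 'meat'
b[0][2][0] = 'baseball'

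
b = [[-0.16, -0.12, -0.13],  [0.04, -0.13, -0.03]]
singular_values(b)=[0.25, 0.12]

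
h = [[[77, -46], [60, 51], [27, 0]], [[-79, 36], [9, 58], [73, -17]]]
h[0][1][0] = 60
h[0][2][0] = 27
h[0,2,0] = 27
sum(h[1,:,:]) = 80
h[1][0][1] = 36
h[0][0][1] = -46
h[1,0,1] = 36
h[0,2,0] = 27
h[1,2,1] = -17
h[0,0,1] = -46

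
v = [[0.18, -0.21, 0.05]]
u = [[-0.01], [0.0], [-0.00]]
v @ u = [[-0.00]]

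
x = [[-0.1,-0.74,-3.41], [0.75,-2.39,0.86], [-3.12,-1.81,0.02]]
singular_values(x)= [3.79, 3.45, 2.44]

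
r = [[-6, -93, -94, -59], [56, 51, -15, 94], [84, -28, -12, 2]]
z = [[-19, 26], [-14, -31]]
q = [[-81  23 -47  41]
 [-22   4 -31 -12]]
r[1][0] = 56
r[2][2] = -12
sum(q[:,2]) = -78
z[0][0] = -19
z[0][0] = -19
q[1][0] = -22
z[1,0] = -14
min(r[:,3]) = -59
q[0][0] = -81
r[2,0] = 84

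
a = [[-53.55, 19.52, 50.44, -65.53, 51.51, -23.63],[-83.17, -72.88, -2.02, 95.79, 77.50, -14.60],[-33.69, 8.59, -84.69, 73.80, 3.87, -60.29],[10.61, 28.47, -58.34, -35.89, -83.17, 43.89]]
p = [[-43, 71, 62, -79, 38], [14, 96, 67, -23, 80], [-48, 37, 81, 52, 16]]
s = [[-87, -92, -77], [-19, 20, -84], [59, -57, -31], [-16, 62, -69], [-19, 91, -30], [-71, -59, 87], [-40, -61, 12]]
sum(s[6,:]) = -89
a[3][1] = 28.47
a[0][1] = 19.52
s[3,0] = -16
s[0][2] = -77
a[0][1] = 19.52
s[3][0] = -16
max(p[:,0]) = 14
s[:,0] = [-87, -19, 59, -16, -19, -71, -40]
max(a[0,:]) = 51.51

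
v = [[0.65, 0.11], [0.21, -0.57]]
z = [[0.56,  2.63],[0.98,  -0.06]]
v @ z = [[0.47, 1.7], [-0.44, 0.59]]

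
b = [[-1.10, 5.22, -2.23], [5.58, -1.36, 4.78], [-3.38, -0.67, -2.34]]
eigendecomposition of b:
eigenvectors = [[-0.63, 0.76, -0.61], [0.72, 0.39, 0.18], [-0.29, -0.52, 0.77]]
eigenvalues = [-8.1, 3.12, 0.18]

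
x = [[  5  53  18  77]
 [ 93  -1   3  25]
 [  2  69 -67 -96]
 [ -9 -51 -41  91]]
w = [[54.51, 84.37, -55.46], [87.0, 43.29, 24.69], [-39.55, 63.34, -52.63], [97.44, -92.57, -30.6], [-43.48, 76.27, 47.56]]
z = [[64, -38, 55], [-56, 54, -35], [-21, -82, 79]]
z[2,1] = -82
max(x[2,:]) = 69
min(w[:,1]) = -92.57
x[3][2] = -41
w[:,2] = [-55.46, 24.69, -52.63, -30.6, 47.56]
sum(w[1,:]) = 154.98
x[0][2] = 18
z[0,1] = -38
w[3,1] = -92.57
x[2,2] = -67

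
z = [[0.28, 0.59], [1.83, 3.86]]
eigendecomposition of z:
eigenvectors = [[-0.9, -0.15], [0.43, -0.99]]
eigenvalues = [0.0, 4.14]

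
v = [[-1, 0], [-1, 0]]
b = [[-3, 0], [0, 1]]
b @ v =[[3, 0], [-1, 0]]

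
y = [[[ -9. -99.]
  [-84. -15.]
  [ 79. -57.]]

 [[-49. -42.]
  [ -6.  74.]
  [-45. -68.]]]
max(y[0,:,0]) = 79.0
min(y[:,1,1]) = -15.0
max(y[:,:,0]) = 79.0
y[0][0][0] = -9.0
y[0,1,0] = -84.0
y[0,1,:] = [-84.0, -15.0]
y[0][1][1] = -15.0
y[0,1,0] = -84.0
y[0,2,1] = -57.0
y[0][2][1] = -57.0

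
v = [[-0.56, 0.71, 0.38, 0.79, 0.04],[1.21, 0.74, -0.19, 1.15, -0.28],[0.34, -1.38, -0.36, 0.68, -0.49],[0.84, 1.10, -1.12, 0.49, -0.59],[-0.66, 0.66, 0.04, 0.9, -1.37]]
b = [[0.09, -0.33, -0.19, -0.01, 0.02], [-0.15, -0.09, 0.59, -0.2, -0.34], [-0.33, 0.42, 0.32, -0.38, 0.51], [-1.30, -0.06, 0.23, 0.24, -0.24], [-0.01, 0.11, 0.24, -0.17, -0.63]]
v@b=[[-1.31,0.24,0.84,-0.10,-0.27], [-1.43,-0.65,0.34,0.24,-0.42], [-0.52,-0.23,-0.96,0.66,0.44], [-0.35,-0.94,0.1,0.42,-0.67], [-1.33,-0.03,0.41,0.31,0.43]]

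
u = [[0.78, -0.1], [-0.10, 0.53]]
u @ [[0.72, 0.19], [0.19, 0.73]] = [[0.54,0.08], [0.03,0.37]]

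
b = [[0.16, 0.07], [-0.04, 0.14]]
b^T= [[0.16, -0.04], [0.07, 0.14]]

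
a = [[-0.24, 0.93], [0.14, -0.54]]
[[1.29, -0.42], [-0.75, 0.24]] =a @ [[-1.24, -1.85], [1.07, -0.93]]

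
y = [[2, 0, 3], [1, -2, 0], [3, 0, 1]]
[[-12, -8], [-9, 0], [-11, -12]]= y@[[-3, -4], [3, -2], [-2, 0]]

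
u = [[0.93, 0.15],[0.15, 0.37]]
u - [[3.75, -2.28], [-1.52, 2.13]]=[[-2.82, 2.43], [1.67, -1.76]]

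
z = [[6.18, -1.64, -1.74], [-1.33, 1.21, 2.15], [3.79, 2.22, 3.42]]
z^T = [[6.18, -1.33, 3.79], [-1.64, 1.21, 2.22], [-1.74, 2.15, 3.42]]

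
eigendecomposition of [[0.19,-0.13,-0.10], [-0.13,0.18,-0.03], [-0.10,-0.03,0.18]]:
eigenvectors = [[-0.66,-0.75,-0.05], [-0.58,0.55,-0.6], [-0.48,0.37,0.80]]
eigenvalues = [0.01, 0.34, 0.21]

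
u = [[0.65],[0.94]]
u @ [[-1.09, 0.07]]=[[-0.71, 0.05], [-1.02, 0.07]]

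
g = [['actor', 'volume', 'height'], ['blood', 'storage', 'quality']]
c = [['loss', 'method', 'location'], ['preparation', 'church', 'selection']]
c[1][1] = 'church'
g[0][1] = 'volume'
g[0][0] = 'actor'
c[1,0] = 'preparation'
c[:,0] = ['loss', 'preparation']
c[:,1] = ['method', 'church']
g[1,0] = 'blood'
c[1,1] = 'church'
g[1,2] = 'quality'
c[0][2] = 'location'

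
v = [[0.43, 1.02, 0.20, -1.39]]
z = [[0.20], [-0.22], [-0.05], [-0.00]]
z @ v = [[0.09,0.2,0.04,-0.28], [-0.09,-0.22,-0.04,0.31], [-0.02,-0.05,-0.01,0.07], [0.0,0.00,0.0,0.0]]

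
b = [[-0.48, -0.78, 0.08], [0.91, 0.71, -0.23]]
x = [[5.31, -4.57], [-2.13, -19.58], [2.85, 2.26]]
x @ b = [[-6.71, -7.39, 1.48], [-16.8, -12.24, 4.33], [0.69, -0.62, -0.29]]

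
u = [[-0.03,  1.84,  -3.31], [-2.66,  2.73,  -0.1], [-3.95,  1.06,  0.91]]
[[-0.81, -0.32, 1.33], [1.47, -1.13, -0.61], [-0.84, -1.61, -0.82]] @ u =[[-4.38,-0.95,3.92], [5.37,-1.03,-5.31], [7.55,-6.81,2.20]]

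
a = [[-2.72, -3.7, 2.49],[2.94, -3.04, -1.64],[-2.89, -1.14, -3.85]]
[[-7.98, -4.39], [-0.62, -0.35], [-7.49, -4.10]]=a@ [[1.46, 0.8], [1.38, 0.76], [0.44, 0.24]]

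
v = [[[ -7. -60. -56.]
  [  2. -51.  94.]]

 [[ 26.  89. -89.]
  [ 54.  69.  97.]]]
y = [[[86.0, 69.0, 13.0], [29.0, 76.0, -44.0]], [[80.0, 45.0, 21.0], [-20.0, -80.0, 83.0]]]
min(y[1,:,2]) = 21.0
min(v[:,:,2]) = -89.0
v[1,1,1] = 69.0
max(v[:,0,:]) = 89.0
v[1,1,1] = 69.0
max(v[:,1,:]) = 97.0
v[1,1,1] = 69.0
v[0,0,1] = -60.0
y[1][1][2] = 83.0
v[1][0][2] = -89.0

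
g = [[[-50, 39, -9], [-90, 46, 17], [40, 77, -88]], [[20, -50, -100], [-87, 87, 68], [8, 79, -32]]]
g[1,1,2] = 68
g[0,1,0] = -90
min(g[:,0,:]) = -100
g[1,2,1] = 79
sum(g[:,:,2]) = -144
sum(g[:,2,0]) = 48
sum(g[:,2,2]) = -120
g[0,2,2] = -88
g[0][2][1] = 77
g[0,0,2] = -9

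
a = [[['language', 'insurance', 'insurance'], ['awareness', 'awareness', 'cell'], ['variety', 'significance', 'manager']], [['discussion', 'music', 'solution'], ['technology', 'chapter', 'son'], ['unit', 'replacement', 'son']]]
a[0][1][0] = 'awareness'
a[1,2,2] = 'son'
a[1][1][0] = 'technology'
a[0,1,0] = 'awareness'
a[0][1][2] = 'cell'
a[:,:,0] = [['language', 'awareness', 'variety'], ['discussion', 'technology', 'unit']]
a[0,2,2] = 'manager'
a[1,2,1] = 'replacement'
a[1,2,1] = 'replacement'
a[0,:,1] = ['insurance', 'awareness', 'significance']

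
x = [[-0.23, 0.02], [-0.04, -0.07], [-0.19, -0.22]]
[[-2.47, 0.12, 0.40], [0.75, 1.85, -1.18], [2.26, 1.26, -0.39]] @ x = [[0.49,  -0.15], [-0.02,  0.15], [-0.5,  0.04]]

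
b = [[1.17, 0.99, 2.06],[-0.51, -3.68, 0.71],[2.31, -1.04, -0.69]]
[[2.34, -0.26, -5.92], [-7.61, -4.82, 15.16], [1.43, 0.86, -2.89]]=b @ [[1.29, 0.56, -2.76],[1.80, 1.05, -3.65],[-0.46, -0.95, 0.45]]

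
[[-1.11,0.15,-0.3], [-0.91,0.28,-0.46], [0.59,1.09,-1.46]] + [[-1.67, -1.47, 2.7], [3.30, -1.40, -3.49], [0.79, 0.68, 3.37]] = [[-2.78, -1.32, 2.40],[2.39, -1.12, -3.95],[1.38, 1.77, 1.91]]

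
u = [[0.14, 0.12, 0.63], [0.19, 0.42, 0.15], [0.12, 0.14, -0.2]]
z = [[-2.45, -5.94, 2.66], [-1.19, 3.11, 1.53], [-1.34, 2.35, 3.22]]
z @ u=[[-1.15, -2.42, -2.97], [0.61, 1.38, -0.59], [0.65, 1.28, -1.14]]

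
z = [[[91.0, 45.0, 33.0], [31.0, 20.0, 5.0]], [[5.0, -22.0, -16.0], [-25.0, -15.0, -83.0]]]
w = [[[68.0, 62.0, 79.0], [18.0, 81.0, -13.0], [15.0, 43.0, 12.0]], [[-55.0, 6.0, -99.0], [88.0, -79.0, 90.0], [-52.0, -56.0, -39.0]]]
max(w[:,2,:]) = 43.0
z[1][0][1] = -22.0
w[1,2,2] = -39.0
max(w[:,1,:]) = 90.0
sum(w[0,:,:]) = 365.0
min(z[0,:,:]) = 5.0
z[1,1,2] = -83.0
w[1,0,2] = -99.0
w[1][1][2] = 90.0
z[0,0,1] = 45.0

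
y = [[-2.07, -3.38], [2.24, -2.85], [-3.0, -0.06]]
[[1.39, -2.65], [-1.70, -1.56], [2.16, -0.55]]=y @[[-0.72, 0.17], [0.03, 0.68]]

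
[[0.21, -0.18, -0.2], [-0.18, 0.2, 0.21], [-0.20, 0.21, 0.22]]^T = [[0.21, -0.18, -0.2], [-0.18, 0.2, 0.21], [-0.2, 0.21, 0.22]]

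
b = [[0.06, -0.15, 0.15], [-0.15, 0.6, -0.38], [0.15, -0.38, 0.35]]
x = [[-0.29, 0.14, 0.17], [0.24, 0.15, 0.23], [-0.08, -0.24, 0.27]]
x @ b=[[-0.01, 0.06, -0.04], [0.03, -0.03, 0.06], [0.07, -0.23, 0.17]]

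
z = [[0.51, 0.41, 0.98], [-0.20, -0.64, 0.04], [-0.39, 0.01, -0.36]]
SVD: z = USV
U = [[-0.90, -0.15, 0.41], [0.25, -0.95, 0.20], [0.36, 0.28, 0.89]]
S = [1.3, 0.62, 0.21]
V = [[-0.5, -0.4, -0.77],[0.0, 0.88, -0.47],[-0.87, 0.23, 0.44]]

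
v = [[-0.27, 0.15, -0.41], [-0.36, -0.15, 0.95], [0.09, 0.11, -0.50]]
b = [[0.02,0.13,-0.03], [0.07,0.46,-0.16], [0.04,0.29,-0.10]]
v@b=[[-0.01,-0.08,0.03], [0.02,0.16,-0.06], [-0.01,-0.08,0.03]]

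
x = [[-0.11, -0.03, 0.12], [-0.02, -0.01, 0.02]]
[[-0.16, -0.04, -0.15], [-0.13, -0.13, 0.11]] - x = [[-0.05, -0.01, -0.27], [-0.11, -0.12, 0.09]]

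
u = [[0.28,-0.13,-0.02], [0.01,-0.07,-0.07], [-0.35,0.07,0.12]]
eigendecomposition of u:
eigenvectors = [[-0.4, 0.16, 0.34],[-0.2, 0.3, 0.91],[0.9, -0.94, 0.26]]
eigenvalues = [0.26, 0.16, -0.09]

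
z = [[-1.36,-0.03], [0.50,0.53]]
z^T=[[-1.36, 0.50], [-0.03, 0.53]]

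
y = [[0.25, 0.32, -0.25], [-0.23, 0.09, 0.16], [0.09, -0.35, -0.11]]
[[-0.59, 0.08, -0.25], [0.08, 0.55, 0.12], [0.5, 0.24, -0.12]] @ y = [[-0.19, -0.09, 0.19], [-0.1, 0.03, 0.05], [0.06, 0.22, -0.07]]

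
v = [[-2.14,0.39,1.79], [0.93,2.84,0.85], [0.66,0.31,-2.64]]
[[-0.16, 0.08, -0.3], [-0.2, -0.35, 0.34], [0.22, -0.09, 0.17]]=v@[[-0.01,  -0.05,  0.14], [-0.04,  -0.11,  0.08], [-0.09,  0.01,  -0.02]]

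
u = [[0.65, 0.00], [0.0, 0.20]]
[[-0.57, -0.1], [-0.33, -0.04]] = u @ [[-0.87, -0.16], [-1.64, -0.2]]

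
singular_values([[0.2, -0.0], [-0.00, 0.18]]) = [0.2, 0.18]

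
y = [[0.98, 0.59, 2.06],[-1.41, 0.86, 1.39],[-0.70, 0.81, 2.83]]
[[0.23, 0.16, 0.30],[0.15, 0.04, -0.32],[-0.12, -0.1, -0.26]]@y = [[-0.21,0.52,1.55], [0.31,-0.14,-0.54], [0.21,-0.37,-1.12]]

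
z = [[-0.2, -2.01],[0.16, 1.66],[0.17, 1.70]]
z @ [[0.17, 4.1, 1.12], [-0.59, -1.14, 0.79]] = [[1.15, 1.47, -1.81], [-0.95, -1.24, 1.49], [-0.97, -1.24, 1.53]]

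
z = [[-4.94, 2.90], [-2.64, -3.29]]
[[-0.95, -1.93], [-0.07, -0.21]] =z@[[0.14,0.29],[-0.09,-0.17]]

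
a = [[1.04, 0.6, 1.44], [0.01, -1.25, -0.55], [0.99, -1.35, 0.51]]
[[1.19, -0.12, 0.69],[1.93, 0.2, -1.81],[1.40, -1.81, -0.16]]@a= [[1.92, -0.07, 2.13], [0.22, 3.35, 1.75], [1.28, 3.32, 2.93]]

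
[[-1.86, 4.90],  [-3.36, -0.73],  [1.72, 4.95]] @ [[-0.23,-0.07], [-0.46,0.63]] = [[-1.83,3.22],[1.11,-0.22],[-2.67,3.0]]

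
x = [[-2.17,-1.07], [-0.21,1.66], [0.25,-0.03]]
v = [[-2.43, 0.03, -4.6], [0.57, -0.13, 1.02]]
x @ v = [[4.66, 0.07, 8.89], [1.46, -0.22, 2.66], [-0.62, 0.01, -1.18]]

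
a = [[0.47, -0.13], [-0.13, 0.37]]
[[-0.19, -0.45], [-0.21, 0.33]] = a@[[-0.62, -0.79],[-0.79, 0.62]]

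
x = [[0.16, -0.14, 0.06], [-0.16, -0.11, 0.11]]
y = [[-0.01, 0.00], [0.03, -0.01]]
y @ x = [[-0.0, 0.00, -0.0], [0.01, -0.00, 0.00]]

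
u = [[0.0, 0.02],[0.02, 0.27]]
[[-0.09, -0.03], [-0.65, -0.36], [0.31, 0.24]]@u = [[-0.00,-0.01], [-0.01,-0.11], [0.00,0.07]]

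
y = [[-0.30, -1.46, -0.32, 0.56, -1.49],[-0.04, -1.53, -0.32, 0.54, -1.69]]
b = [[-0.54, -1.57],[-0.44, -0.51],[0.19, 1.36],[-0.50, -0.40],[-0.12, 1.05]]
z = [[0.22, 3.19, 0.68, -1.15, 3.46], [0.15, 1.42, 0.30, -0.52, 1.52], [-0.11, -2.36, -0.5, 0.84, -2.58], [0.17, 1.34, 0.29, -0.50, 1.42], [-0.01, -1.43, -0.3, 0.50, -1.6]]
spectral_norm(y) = 3.23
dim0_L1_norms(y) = [0.34, 2.99, 0.64, 1.1, 3.18]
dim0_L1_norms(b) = [1.79, 4.89]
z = b @ y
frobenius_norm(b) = 2.57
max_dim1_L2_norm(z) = 4.9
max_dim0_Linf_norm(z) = 3.46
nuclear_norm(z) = 7.30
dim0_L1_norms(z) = [0.66, 9.74, 2.07, 3.51, 10.58]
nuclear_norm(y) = 3.43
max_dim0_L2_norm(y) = 2.25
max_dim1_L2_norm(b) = 1.66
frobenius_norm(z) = 7.14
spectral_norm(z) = 7.14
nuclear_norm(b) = 3.14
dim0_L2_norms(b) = [0.89, 2.42]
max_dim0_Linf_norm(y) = 1.69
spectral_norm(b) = 2.49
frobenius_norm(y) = 3.23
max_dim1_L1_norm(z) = 8.7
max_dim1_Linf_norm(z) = 3.46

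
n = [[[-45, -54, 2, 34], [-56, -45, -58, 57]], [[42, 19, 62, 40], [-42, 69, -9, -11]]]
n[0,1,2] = -58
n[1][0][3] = 40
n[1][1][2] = -9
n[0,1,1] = -45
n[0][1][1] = -45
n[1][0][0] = 42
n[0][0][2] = 2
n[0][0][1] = -54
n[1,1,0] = -42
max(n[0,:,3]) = 57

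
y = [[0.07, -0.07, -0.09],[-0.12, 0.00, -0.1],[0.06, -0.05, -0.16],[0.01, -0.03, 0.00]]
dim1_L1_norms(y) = [0.23, 0.22, 0.27, 0.04]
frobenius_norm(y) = 0.27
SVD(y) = [[-0.55,0.33,0.51], [-0.28,-0.93,0.2], [-0.79,0.09,-0.48], [-0.06,0.1,0.69]] @ diag([0.22429733707925367, 0.15305980829153976, 0.0355443337947521]) @ [[-0.24, 0.35, 0.91], [0.93, -0.2, 0.32], [-0.29, -0.91, 0.28]]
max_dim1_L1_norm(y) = 0.27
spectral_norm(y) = 0.22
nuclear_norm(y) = 0.41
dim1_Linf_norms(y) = [0.09, 0.12, 0.16, 0.03]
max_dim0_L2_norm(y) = 0.21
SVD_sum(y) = [[0.03, -0.04, -0.11], [0.01, -0.02, -0.06], [0.04, -0.06, -0.16], [0.00, -0.00, -0.01]] + [[0.05, -0.01, 0.02], [-0.13, 0.03, -0.05], [0.01, -0.0, 0.0], [0.01, -0.0, 0.00]] + [[-0.01, -0.02, 0.01],[-0.00, -0.01, 0.0],[0.0, 0.02, -0.00],[-0.01, -0.02, 0.01]]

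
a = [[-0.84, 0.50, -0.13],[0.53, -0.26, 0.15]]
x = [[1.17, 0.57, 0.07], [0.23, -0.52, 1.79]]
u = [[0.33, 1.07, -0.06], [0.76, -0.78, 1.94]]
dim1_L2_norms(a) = [0.99, 0.61]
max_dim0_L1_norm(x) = 1.86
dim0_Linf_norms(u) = [0.76, 1.07, 1.94]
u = x + a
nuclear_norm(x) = 3.18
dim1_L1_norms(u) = [1.46, 3.48]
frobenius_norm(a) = 1.16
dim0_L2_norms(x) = [1.19, 0.77, 1.79]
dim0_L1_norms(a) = [1.37, 0.76, 0.28]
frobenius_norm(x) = 2.29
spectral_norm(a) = 1.16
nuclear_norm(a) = 1.23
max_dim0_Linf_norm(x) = 1.79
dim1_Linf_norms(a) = [0.84, 0.53]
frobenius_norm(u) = 2.49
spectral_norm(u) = 2.25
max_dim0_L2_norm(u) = 1.94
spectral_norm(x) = 1.88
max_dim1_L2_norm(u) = 2.22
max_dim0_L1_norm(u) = 2.0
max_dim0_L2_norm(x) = 1.79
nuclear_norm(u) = 3.32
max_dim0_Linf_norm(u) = 1.94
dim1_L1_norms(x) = [1.81, 2.54]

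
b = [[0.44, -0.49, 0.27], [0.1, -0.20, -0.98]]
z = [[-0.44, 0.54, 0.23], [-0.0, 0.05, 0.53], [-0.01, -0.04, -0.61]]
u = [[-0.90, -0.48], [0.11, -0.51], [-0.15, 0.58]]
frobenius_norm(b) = 1.23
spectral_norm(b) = 1.02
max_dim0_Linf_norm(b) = 0.98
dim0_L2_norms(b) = [0.45, 0.53, 1.02]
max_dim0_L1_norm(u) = 1.57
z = u @ b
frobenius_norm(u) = 1.29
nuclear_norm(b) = 1.71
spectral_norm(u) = 1.06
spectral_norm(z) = 0.91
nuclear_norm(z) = 1.52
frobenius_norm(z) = 1.09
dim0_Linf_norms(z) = [0.44, 0.54, 0.61]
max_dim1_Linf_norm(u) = 0.9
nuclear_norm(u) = 1.80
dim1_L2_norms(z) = [0.73, 0.53, 0.61]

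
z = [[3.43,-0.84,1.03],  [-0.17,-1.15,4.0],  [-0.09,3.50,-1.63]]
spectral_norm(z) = 5.43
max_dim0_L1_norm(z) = 6.66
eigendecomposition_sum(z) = [[3.45, -0.24, 0.51], [-0.46, 0.03, -0.07], [-0.38, 0.03, -0.06]] + [[-0.02,  -0.07,  -0.08], [0.31,  1.23,  1.31], [0.27,  1.08,  1.15]] + [[-0.0, -0.52, 0.6],  [-0.02, -2.42, 2.75],  [0.02, 2.39, -2.73]]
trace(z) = 0.65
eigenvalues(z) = [3.43, 2.37, -5.15]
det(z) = -41.77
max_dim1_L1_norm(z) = 5.32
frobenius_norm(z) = 6.77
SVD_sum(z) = [[0.48,-1.26,1.59], [0.86,-2.24,2.82], [-0.78,2.04,-2.57]] + [[2.92, 0.21, -0.72], [-1.16, -0.08, 0.29], [0.53, 0.04, -0.13]] + [[0.02, 0.21, 0.16],[0.13, 1.17, 0.89],[0.16, 1.42, 1.08]]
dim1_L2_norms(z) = [3.68, 4.17, 3.86]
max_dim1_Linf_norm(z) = 4.0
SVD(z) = [[-0.38, 0.92, 0.11], [-0.68, -0.36, 0.63], [0.62, 0.17, 0.76]] @ diag([5.431198285314188, 3.293092804981791, 2.335685116486678]) @ [[-0.23, 0.60, -0.76], [0.97, 0.07, -0.24], [0.09, 0.79, 0.60]]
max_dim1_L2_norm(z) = 4.17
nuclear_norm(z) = 11.06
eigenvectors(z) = [[0.99, 0.04, -0.15], [-0.13, -0.75, -0.70], [-0.11, -0.66, 0.7]]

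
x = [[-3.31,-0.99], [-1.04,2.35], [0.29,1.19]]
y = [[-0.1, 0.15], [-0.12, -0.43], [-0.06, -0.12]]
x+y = [[-3.41,-0.84], [-1.16,1.92], [0.23,1.07]]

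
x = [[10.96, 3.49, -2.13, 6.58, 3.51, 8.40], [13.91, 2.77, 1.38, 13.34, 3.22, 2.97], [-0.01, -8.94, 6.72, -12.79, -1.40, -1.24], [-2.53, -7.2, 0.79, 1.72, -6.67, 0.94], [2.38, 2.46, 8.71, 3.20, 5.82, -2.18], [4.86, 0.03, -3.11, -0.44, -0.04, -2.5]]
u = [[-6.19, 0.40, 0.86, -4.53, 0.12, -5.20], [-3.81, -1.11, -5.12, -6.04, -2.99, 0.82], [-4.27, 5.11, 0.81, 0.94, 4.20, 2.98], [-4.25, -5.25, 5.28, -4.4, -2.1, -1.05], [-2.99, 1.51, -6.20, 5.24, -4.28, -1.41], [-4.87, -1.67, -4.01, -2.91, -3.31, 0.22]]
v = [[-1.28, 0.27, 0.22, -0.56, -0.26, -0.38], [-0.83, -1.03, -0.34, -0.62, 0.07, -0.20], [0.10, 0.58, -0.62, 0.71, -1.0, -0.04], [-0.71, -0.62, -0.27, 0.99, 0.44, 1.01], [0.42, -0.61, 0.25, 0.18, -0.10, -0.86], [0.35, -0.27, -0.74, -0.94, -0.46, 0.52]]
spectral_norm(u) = 14.64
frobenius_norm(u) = 22.47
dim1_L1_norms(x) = [35.07, 37.59, 31.1, 19.85, 24.75, 10.98]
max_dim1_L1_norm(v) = 4.04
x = v @ u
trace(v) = -1.52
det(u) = -20518.44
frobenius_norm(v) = 3.67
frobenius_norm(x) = 35.20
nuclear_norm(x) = 69.14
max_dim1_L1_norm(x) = 37.59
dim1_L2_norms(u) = [9.32, 9.38, 8.51, 9.92, 9.87, 7.88]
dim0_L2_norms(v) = [1.77, 1.52, 1.11, 1.76, 1.22, 1.49]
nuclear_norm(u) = 47.27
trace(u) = -14.95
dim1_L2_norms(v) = [1.51, 1.51, 1.5, 1.78, 1.18, 1.45]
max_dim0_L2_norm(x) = 19.96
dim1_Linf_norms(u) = [6.19, 6.04, 5.11, 5.28, 6.2, 4.87]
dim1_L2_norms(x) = [16.22, 20.01, 17.09, 10.35, 11.68, 6.3]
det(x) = -31746.22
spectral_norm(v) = 1.99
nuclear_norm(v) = 8.22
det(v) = 1.54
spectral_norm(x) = 28.05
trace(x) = 25.49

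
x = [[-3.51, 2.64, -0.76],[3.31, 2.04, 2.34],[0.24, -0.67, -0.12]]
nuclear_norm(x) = 8.88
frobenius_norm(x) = 6.40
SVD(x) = [[-0.69, -0.7, 0.17], [0.72, -0.69, 0.11], [0.04, 0.19, 0.98]] @ diag([5.3193544337438565, 3.5617355314941155, 0.002900327892508333]) @ [[0.91, -0.07, 0.41], [0.06, -0.95, -0.31], [-0.42, -0.31, 0.86]]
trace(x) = -1.59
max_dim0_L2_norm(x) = 4.83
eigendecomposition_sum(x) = [[-4.12, 1.49, -1.47], [1.87, -0.68, 0.67], [0.50, -0.18, 0.18]] + [[0.61, 1.15, 0.71], [1.44, 2.72, 1.67], [-0.26, -0.49, -0.3]] + [[-0.0,-0.0,-0.00], [-0.0,-0.0,-0.0], [0.0,0.00,0.0]]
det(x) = -0.05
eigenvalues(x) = [-4.62, 3.02, 0.0]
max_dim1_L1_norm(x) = 7.69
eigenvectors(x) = [[-0.9, 0.39, -0.42], [0.41, 0.91, -0.31], [0.11, -0.16, 0.86]]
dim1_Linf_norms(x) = [3.51, 3.31, 0.67]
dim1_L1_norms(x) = [6.91, 7.69, 1.03]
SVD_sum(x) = [[-3.35,0.28,-1.53], [3.46,-0.28,1.58], [0.20,-0.02,0.09]] + [[-0.16, 2.36, 0.77], [-0.15, 2.33, 0.76], [0.04, -0.65, -0.21]] + [[-0.0, -0.00, 0.00],[-0.00, -0.00, 0.0],[-0.0, -0.0, 0.0]]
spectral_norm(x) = 5.32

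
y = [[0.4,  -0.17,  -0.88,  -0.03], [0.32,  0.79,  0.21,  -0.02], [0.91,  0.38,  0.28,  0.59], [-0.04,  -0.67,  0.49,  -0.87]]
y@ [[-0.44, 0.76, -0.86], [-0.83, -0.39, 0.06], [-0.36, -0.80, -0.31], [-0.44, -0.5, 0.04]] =[[0.3, 1.09, -0.08], [-0.86, -0.22, -0.29], [-1.08, 0.02, -0.82], [0.78, 0.27, -0.19]]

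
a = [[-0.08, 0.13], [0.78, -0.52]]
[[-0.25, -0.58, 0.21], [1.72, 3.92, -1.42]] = a @ [[1.52, 3.47, -1.26], [-1.02, -2.34, 0.85]]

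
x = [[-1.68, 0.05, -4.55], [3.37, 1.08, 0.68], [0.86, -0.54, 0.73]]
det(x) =10.471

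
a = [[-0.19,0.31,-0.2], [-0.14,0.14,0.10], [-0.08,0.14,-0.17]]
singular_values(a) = [0.49, 0.2, 0.01]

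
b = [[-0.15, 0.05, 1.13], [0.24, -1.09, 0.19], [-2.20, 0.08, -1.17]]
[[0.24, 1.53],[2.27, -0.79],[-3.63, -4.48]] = b@[[1.34, 1.30],[-1.71, 1.27],[0.47, 1.47]]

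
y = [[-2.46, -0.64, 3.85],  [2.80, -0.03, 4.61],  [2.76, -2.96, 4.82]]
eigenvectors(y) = [[0.90+0.00j, (-0.25-0.14j), (-0.25+0.14j)], [(-0.22+0j), (-0.79+0j), (-0.79-0j)], [(-0.36+0j), (-0.39-0.37j), -0.39+0.37j]]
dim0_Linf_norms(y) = [2.8, 2.96, 4.82]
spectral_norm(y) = 8.42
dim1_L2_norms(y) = [4.61, 5.39, 6.29]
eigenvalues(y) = [(-3.85+0j), (3.09+2.67j), (3.09-2.67j)]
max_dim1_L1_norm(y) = 10.54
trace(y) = 2.33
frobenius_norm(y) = 9.49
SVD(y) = [[0.33, -0.94, -0.04],[0.61, 0.24, -0.76],[0.72, 0.23, 0.65]] @ diag([8.424960882365028, 3.894461388697065, 1.9599756688711374]) @ [[0.34, -0.28, 0.9], [0.93, -0.02, -0.36], [-0.12, -0.96, -0.26]]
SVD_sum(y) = [[0.95,  -0.79,  2.50], [1.74,  -1.44,  4.57], [2.08,  -1.72,  5.47]] + [[-3.42, 0.08, 1.33], [0.88, -0.02, -0.34], [0.83, -0.02, -0.32]] + [[0.01, 0.07, 0.02],[0.18, 1.43, 0.38],[-0.15, -1.22, -0.33]]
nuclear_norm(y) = 14.28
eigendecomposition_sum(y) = [[(-3.26-0j), (0.41+0j), 1.23-0.00j], [(0.8+0j), -0.10-0.00j, (-0.3+0j)], [(1.31+0j), -0.16-0.00j, -0.49+0.00j]] + [[0.40+0.02j, -0.52+0.94j, 1.31-0.52j], [(1-0.5j), (0.04+3j), 2.46-3.09j], [0.72+0.23j, -1.40+1.48j, (2.66-0.35j)]] + [[(0.4-0.02j), -0.52-0.94j, (1.31+0.52j)],[(1+0.5j), (0.04-3j), 2.46+3.09j],[0.72-0.23j, (-1.4-1.48j), 2.66+0.35j]]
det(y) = -64.31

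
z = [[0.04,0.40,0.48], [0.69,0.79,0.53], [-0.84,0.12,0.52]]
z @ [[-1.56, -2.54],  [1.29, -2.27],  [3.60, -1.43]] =[[2.18, -1.70], [1.85, -4.30], [3.34, 1.12]]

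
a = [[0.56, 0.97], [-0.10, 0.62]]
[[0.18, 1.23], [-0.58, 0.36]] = a@[[1.52,0.94], [-0.69,0.73]]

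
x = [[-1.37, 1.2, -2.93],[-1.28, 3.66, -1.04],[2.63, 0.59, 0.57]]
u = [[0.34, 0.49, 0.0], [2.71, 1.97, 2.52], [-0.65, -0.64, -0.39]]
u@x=[[-1.09,2.2,-1.51],[0.39,11.95,-8.55],[0.68,-3.35,2.35]]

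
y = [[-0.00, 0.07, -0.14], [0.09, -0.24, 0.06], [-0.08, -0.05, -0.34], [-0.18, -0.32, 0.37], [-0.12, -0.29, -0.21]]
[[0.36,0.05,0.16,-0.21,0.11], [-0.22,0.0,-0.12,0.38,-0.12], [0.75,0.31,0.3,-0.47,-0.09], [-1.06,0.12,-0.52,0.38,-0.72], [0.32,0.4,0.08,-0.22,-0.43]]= y@[[0.29, -1.0, 0.22, 1.52, 1.62], [0.46, -0.53, 0.35, -0.71, 1.02], [-2.33, -0.61, -0.99, 1.14, -0.28]]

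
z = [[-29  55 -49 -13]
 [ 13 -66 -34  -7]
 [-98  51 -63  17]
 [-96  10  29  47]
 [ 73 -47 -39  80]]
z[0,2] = -49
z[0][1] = 55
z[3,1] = 10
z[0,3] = -13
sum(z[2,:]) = -93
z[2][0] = -98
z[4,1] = -47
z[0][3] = -13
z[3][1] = 10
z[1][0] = 13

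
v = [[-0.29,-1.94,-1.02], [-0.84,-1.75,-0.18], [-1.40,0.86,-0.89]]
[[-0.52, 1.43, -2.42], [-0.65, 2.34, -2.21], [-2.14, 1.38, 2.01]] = v @ [[1.04,-1.52,-0.35], [-0.19,-0.63,1.46], [0.58,0.23,-0.3]]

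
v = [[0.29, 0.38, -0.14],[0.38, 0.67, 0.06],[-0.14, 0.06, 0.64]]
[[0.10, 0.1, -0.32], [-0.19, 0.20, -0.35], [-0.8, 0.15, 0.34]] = v @ [[-0.35, 0.83, -0.69], [0.03, -0.21, -0.16], [-1.33, 0.44, 0.40]]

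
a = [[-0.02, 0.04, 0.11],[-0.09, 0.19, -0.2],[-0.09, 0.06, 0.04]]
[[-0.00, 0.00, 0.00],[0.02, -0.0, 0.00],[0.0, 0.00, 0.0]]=a@[[-0.01, -0.00, -0.01], [0.06, 0.02, 0.00], [-0.05, 0.03, 0.0]]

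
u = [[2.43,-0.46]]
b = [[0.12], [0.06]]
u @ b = [[0.26]]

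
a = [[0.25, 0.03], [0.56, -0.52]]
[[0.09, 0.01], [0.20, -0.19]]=a @ [[0.37, 0.01],[0.01, 0.37]]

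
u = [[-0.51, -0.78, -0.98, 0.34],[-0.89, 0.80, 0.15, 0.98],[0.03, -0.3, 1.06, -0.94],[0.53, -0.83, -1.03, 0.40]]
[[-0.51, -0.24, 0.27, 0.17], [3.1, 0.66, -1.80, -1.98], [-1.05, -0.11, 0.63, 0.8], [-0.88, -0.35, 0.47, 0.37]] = u @ [[-0.41, -0.11, 0.23, 0.24], [0.46, 0.18, -0.25, -0.2], [1.14, 0.29, -0.65, -0.67], [2.24, 0.38, -1.32, -1.54]]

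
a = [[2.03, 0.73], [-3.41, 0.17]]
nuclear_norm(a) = 4.69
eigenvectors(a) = [[(-0.25-0.34j), (-0.25+0.34j)], [(0.91+0j), 0.91-0.00j]]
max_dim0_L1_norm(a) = 5.44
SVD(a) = [[-0.52, 0.85], [0.85, 0.52]] @ diag([3.975224224742299, 0.7130163834176537]) @ [[-1.0,-0.06], [-0.06,1.0]]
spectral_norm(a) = 3.98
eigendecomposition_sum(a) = [[(1.01+0.24j), 0.36-0.32j], [-1.70+1.47j, 0.09+1.04j]] + [[(1.01-0.24j), (0.36+0.32j)], [-1.70-1.47j, (0.09-1.04j)]]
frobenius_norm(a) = 4.04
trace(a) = 2.20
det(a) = 2.83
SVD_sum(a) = [[2.07, 0.12], [-3.39, -0.2]] + [[-0.04, 0.61], [-0.02, 0.37]]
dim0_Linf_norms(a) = [3.41, 0.73]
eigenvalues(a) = [(1.1+1.27j), (1.1-1.27j)]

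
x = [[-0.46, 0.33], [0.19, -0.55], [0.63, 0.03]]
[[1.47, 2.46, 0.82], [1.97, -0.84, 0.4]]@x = [[0.31, -0.84], [-0.81, 1.12]]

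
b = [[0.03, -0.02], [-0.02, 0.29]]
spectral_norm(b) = 0.29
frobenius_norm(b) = 0.29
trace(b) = 0.32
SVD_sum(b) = [[0.00, -0.02], [-0.02, 0.29]] + [[0.03,0.0], [0.00,0.0]]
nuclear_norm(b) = 0.32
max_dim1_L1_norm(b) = 0.31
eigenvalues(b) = [0.03, 0.29]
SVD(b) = [[-0.08, 1.0], [1.00, 0.08]] @ diag([0.2915294643796591, 0.028470535620340937]) @ [[-0.08, 1.0],[1.0, 0.08]]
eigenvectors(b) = [[-1.0, 0.08], [-0.08, -1.0]]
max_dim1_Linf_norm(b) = 0.29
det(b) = 0.01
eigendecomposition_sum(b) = [[0.03, 0.00], [0.00, 0.0]] + [[0.0, -0.02], [-0.02, 0.29]]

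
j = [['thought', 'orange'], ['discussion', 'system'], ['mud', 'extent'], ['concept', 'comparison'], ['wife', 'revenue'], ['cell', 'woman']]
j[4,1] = 'revenue'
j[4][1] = 'revenue'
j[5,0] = 'cell'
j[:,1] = ['orange', 'system', 'extent', 'comparison', 'revenue', 'woman']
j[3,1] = 'comparison'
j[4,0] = 'wife'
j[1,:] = ['discussion', 'system']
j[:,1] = ['orange', 'system', 'extent', 'comparison', 'revenue', 'woman']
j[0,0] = 'thought'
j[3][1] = 'comparison'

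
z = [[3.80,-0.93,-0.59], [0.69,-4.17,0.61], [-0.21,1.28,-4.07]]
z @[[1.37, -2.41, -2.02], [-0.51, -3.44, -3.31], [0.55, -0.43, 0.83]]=[[5.36, -5.71, -5.09], [3.41, 12.42, 12.92], [-3.18, -2.15, -7.19]]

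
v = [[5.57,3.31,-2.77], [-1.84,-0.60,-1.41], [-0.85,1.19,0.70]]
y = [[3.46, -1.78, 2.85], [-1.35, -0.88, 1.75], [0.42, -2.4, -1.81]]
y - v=[[-2.11, -5.09, 5.62], [0.49, -0.28, 3.16], [1.27, -3.59, -2.51]]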